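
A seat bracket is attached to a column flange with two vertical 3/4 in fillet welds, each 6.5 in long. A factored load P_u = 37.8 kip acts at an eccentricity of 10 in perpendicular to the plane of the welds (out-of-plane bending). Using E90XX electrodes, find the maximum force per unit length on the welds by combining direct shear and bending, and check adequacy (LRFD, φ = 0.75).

f_max ≈ 27 kip/in; NOT adequate

E90XX → F_EXX = 90 ksi.
L_w = 2 × 6.5 = 13 in; section modulus (unit throat) S = 2 × L²/6 = 14.08 in².
Direct shear f_v = P/L_w = 37.8/13 = 2.908 kip/in.
Moment M = P × e = 37.8 × 10 = 378 kip·in; bending f_b = M/S = 26.84 kip/in.
f_max = √(f_v² + f_b²) = √(2.908² + 26.84²) = 27 kip/in.
φr_n = 0.75 × 0.6 × 90 × (0.707 × 0.75) = 21.48 kip/in → NOT adequate.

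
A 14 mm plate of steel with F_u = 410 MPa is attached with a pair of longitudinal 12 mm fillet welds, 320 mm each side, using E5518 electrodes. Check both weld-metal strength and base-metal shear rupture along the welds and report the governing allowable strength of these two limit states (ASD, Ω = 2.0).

R_n/Ω ≈ 896 kN (weld metal governs)

E55XX → F_EXX = 550 MPa.
t_e = 0.707 × 12 = 8.484 mm; L = 640 mm.
Weld metal: R_n/Ω = (1/2.0) × 0.6 × 550 × 8.484 × 640 × 10⁻³ = 895.9 kN.
Base metal (shear rupture): R_n/Ω = (1/2.0) × 0.6 × 410 × 14 × 640 × 10⁻³ = 1102 kN.
Governing: weld metal.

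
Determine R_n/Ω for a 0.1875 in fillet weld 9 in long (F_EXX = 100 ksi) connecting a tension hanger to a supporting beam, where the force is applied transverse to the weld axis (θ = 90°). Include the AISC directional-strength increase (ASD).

t_e = 0.707 × 0.1875 = 0.1326 in; A_we = 0.1326 × 9 = 1.193 in².
Directional factor: 1.0 + 0.5 sin^1.5(90°) = 1.5.
F_nw = 0.6 × 100 × 1.5 = 90 ksi.
R_n/Ω = (90 × 1.193) / 2.0 = 53.69 kip.

R_n/Ω ≈ 53.7 kip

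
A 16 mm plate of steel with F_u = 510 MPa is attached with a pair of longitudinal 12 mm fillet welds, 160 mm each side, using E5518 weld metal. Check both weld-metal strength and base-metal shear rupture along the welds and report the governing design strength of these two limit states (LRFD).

E55XX → F_EXX = 550 MPa.
t_e = 0.707 × 12 = 8.484 mm; L = 320 mm.
Weld metal: φR_n = 0.75 × 0.6 × 550 × 8.484 × 320 × 10⁻³ = 671.9 kN.
Base metal (shear rupture): φR_n = 0.75 × 0.6 × 510 × 16 × 320 × 10⁻³ = 1175 kN.
Governing: weld metal.

φR_n ≈ 672 kN (weld metal governs)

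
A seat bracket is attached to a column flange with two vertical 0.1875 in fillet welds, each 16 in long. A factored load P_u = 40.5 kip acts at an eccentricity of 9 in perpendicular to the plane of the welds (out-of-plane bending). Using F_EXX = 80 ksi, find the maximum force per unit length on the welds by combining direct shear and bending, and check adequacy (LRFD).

L_w = 2 × 16 = 32 in; section modulus (unit throat) S = 2 × L²/6 = 85.33 in².
Direct shear f_v = P/L_w = 40.5/32 = 1.266 kip/in.
Moment M = P × e = 40.5 × 9 = 364.5 kip·in; bending f_b = M/S = 4.271 kip/in.
f_max = √(f_v² + f_b²) = √(1.266² + 4.271²) = 4.455 kip/in.
φr_n = 0.75 × 0.6 × 80 × (0.707 × 0.1875) = 4.772 kip/in → adequate.

f_max ≈ 4.46 kip/in; adequate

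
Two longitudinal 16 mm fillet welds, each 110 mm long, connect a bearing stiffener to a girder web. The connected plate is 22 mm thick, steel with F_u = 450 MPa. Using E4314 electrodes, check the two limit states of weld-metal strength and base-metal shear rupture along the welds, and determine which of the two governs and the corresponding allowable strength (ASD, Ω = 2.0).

E43XX → F_EXX = 430 MPa.
t_e = 0.707 × 16 = 11.31 mm; L = 220 mm.
Weld metal: R_n/Ω = (1/2.0) × 0.6 × 430 × 11.31 × 220 × 10⁻³ = 321 kN.
Base metal (shear rupture): R_n/Ω = (1/2.0) × 0.6 × 450 × 22 × 220 × 10⁻³ = 653.4 kN.
Governing: weld metal.

R_n/Ω ≈ 321 kN (weld metal governs)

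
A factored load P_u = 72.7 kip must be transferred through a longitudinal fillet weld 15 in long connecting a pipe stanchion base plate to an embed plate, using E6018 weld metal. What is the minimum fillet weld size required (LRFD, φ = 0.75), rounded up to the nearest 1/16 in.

E60XX → F_EXX = 60 ksi.
Total weld length L = 15 in.
Required throat t_e = P_u / (φ × 0.6 F_EXX × L) = 72.7 / (0.75 × 0.6 × 60 × 15) = 0.1795 in.
Required leg w = t_e / 0.707 = 0.2539 in → use 5/16 in.

w = 5/16 in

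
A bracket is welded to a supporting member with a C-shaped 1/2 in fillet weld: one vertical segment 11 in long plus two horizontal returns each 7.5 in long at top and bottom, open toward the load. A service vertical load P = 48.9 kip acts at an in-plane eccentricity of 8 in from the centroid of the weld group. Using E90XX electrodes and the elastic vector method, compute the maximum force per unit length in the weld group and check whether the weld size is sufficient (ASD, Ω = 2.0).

f_max ≈ 5.61 kip/in; adequate

E90XX → F_EXX = 90 ksi.
Total weld length L_w = 26 in. Treat welds as unit-width lines.
Centroid: x̄ = 2×7.5×3.75 / 26 = 2.163 in from the vertical weld.
Polar moment about centroid: J = I_x + I_y = [11³/12 + 2×7.5×5.5²] + [11×2.163² + 2(7.5³/12 + 7.5×1.587²)] = 724.2 in³.
Direct shear f_v = P/L_w = 48.9 / 26 = 1.881 kip/in (vertical).
Torsion M = P·e = 48.9 × 8 = 391.2 kip·in.
Critical point at (x, y) = (5.337, 5.5) from centroid. f_tx = M·y/J = 2.971 kip/in; f_ty = M·x/J = 2.883 kip/in.
Resultant f_max = √[f_tx² + (f_v + f_ty)²] = √[2.971² + (1.881 + 2.883)²] = 5.614 kip/in.
Capacity per unit length: r_n/Ω = (1/2.0) × 0.6 × 90 × (0.707 × 0.5) = 9.544 kip/in.
5.614 ≤ 9.544 → adequate.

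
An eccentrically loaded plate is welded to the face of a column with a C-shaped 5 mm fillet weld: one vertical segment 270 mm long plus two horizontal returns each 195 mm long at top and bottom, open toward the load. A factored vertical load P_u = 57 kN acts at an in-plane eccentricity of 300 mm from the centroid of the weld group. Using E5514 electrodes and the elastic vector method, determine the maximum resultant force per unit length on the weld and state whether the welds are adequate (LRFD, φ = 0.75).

f_max ≈ 353 N/mm; adequate

E55XX → F_EXX = 550 MPa.
Total weld length L_w = 660 mm. Treat welds as unit-width lines.
Centroid: x̄ = 2×195×97.5 / 660 = 57.61 mm from the vertical weld.
Polar moment about centroid: J = I_x + I_y = [270³/12 + 2×195×135²] + [270×57.61² + 2(195³/12 + 195×39.89²)] = 11500000 mm³.
Direct shear f_v = P/L_w = 57×10³ / 660 = 86.36 N/mm (vertical).
Torsion M = P·e = 57×10³ × 300 = 17100000 N·mm.
Critical point at (x, y) = (137.4, 135) from centroid. f_tx = M·y/J = 200.7 N/mm; f_ty = M·x/J = 204.3 N/mm.
Resultant f_max = √[f_tx² + (f_v + f_ty)²] = √[200.7² + (86.36 + 204.3)²] = 353.2 N/mm.
Capacity per unit length: φr_n = 0.75 × 0.6 × 550 × (0.707 × 5) = 874.9 N/mm.
353.2 ≤ 874.9 → adequate.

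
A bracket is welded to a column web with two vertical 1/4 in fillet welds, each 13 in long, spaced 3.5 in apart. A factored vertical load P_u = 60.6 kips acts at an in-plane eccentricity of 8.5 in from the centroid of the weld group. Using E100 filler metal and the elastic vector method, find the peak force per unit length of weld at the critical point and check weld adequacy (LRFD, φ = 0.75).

E100XX → F_EXX = 100 ksi.
Total weld length L_w = 26 in. Treat welds as unit-width lines.
Polar moment about centroid: J = 2[d³/12 + d(b/2)²] = 2[13³/12 + 13×1.75²] = 445.8 in³.
Direct shear f_v = P/L_w = 60.6 / 26 = 2.331 kip/in (vertical).
Torsion M = P·e = 60.6 × 8.5 = 515.1 kip·in.
Critical point at (x, y) = (1.75, 6.5) from centroid. f_tx = M·y/J = 7.511 kip/in; f_ty = M·x/J = 2.022 kip/in.
Resultant f_max = √[f_tx² + (f_v + f_ty)²] = √[7.511² + (2.331 + 2.022)²] = 8.681 kip/in.
Capacity per unit length: φr_n = 0.75 × 0.6 × 100 × (0.707 × 0.25) = 7.954 kip/in.
8.681 > 7.954 → NOT adequate.

f_max ≈ 8.68 kip/in; NOT adequate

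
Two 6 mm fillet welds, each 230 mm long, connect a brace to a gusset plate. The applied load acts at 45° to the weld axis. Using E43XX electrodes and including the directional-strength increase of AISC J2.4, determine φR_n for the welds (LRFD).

φR_n ≈ 490 kN

E43XX → F_EXX = 430 MPa.
t_e = 0.707 × 6 = 4.242 mm; A_we = 4.242 × 460 = 1951 mm².
Directional factor: 1.0 + 0.5 sin^1.5(45°) = 1.297.
F_nw = 0.6 × 430 × 1.297 = 334.7 MPa.
φR_n = 0.75 × 334.7 × 1951 × 10⁻³ = 489.8 kN.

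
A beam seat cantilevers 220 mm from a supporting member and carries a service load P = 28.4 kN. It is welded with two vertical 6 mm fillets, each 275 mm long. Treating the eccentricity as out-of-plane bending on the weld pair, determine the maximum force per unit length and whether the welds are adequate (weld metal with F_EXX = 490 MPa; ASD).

f_max ≈ 253 N/mm; adequate

L_w = 2 × 275 = 550 mm; section modulus (unit throat) S = 2 × L²/6 = 25210 mm².
Direct shear f_v = P/L_w = 28.4×10³/550 = 51.64 N/mm.
Moment M = P × e = 28.4×10³ × 220 = 6248000 N·mm; bending f_b = M/S = 247.9 N/mm.
f_max = √(f_v² + f_b²) = √(51.64² + 247.9²) = 253.2 N/mm.
r_n/Ω = (1/2.0) × 0.6 × 490 × (0.707 × 6) = 623.6 N/mm → adequate.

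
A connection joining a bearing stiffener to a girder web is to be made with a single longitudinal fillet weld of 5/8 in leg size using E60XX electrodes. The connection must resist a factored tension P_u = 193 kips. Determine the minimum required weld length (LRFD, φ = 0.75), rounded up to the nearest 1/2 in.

E60XX → F_EXX = 60 ksi.
Throat t_e = 0.707 × 0.625 = 0.4419 in.
φr_n = 0.75 × 0.6 × 60 × 0.4419 = 11.93 kips/in.
L_req = P_u / φr_n = 193 / 11.93 = 16.18 in total.
Round up → use L = 16.5 in.

L = 16.5 in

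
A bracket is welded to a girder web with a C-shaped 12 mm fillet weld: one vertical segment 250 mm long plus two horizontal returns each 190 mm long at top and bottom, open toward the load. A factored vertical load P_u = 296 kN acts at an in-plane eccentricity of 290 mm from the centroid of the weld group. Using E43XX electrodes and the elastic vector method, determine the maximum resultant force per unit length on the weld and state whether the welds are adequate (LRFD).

E43XX → F_EXX = 430 MPa.
Total weld length L_w = 630 mm. Treat welds as unit-width lines.
Centroid: x̄ = 2×190×95 / 630 = 57.3 mm from the vertical weld.
Polar moment about centroid: J = I_x + I_y = [250³/12 + 2×190×125²] + [250×57.3² + 2(190³/12 + 190×37.7²)] = 9744000 mm³.
Direct shear f_v = P/L_w = 296×10³ / 630 = 469.8 N/mm (vertical).
Torsion M = P·e = 296×10³ × 290 = 85840000 N·mm.
Critical point at (x, y) = (132.7, 125) from centroid. f_tx = M·y/J = 1101 N/mm; f_ty = M·x/J = 1169 N/mm.
Resultant f_max = √[f_tx² + (f_v + f_ty)²] = √[1101² + (469.8 + 1169)²] = 1975 N/mm.
Capacity per unit length: φr_n = 0.75 × 0.6 × 430 × (0.707 × 12) = 1642 N/mm.
1975 > 1642 → NOT adequate.

f_max ≈ 1970 N/mm; NOT adequate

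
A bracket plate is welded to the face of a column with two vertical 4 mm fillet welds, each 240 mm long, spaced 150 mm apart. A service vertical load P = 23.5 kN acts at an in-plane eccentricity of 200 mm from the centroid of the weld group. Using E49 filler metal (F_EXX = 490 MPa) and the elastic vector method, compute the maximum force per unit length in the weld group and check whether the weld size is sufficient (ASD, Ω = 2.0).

f_max ≈ 164 N/mm; adequate

Total weld length L_w = 480 mm. Treat welds as unit-width lines.
Polar moment about centroid: J = 2[d³/12 + d(b/2)²] = 2[240³/12 + 240×75²] = 5004000 mm³.
Direct shear f_v = P/L_w = 23.5×10³ / 480 = 48.96 N/mm (vertical).
Torsion M = P·e = 23.5×10³ × 200 = 4700000 N·mm.
Critical point at (x, y) = (75, 120) from centroid. f_tx = M·y/J = 112.7 N/mm; f_ty = M·x/J = 70.44 N/mm.
Resultant f_max = √[f_tx² + (f_v + f_ty)²] = √[112.7² + (48.96 + 70.44)²] = 164.2 N/mm.
Capacity per unit length: r_n/Ω = (1/2.0) × 0.6 × 490 × (0.707 × 4) = 415.7 N/mm.
164.2 ≤ 415.7 → adequate.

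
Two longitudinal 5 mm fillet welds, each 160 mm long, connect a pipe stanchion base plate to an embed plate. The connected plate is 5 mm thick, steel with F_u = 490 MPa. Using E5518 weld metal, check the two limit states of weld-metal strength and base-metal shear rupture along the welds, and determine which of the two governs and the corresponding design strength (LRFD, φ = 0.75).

E55XX → F_EXX = 550 MPa.
t_e = 0.707 × 5 = 3.535 mm; L = 320 mm.
Weld metal: φR_n = 0.75 × 0.6 × 550 × 3.535 × 320 × 10⁻³ = 280 kN.
Base metal (shear rupture): φR_n = 0.75 × 0.6 × 490 × 5 × 320 × 10⁻³ = 352.8 kN.
Governing: weld metal.

φR_n ≈ 280 kN (weld metal governs)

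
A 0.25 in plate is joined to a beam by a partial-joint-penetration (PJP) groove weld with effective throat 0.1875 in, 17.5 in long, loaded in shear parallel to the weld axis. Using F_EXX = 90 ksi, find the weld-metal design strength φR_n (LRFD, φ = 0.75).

Effective throat (given) t_e = 0.1875 in.
A_we = 0.1875 × 17.5 = 3.281 in².
F_nw = 0.6 F_EXX = 54 ksi.
φR_n = 0.75 × 54 × 3.281 = 132.9 kips.

φR_n ≈ 133 kips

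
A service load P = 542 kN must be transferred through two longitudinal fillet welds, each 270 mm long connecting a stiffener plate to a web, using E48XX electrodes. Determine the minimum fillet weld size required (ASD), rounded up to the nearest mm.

E48XX → F_EXX = 480 MPa.
Total weld length L = 540 mm.
Required throat t_e = P × Ω / (0.6 F_EXX × L) = 542 × 2.0 / (0.6 × 480 × 540 × 10⁻³) = 6.97 mm.
Required leg w = t_e / 0.707 = 9.859 mm → use 10 mm.

w = 10 mm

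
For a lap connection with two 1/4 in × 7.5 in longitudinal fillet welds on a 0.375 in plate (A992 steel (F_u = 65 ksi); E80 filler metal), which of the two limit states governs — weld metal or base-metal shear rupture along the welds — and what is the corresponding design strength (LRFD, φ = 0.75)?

E80XX → F_EXX = 80 ksi.
t_e = 0.707 × 0.25 = 0.1767 in; L = 15 in.
Weld metal: φR_n = 0.75 × 0.6 × 80 × 0.1767 × 15 = 95.45 kip.
Base metal (shear rupture): φR_n = 0.75 × 0.6 × 65 × 0.375 × 15 = 164.5 kip.
Governing: weld metal.

φR_n ≈ 95.4 kip (weld metal governs)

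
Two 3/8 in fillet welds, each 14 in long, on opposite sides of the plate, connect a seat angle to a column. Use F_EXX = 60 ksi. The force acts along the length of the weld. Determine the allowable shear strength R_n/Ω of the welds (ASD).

R_n/Ω ≈ 134 kips

Effective throat t_e = 0.707 × 0.375 = 0.2651 in.
Total length L = 28 in; A_we = 0.2651 × 28 = 7.423 in².
F_nw = 0.6 F_EXX = 0.6 × 60 = 36 ksi.
R_n = 36 × 7.423 = 267.2 kips; R_n/Ω = 267.2/2.0 = 133.6 kips.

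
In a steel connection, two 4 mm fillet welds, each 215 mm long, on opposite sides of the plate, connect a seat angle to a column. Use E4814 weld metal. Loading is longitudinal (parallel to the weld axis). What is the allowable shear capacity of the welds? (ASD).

E48XX → F_EXX = 480 MPa.
Effective throat t_e = 0.707 × 4 = 2.828 mm.
Total length L = 430 mm; A_we = 2.828 × 430 = 1216 mm².
F_nw = 0.6 F_EXX = 0.6 × 480 = 288 MPa.
R_n = 288 × 1216 × 10⁻³ = 350.2 kN; R_n/Ω = 350.2/2.0 = 175.1 kN.

R_n/Ω ≈ 175 kN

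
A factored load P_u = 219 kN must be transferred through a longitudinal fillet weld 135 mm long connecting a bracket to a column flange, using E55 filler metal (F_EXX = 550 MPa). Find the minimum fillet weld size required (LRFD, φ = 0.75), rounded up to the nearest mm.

Total weld length L = 135 mm.
Required throat t_e = P_u / (φ × 0.6 F_EXX × L) = 219 / (0.75 × 0.6 × 550 × 135 × 10⁻³) = 6.554 mm.
Required leg w = t_e / 0.707 = 9.271 mm → use 10 mm.

w = 10 mm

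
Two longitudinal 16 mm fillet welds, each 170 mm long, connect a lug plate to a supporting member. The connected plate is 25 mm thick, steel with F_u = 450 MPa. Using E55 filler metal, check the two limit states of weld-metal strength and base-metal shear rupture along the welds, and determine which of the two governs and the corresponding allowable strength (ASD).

E55XX → F_EXX = 550 MPa.
t_e = 0.707 × 16 = 11.31 mm; L = 340 mm.
Weld metal: R_n/Ω = (1/2.0) × 0.6 × 550 × 11.31 × 340 × 10⁻³ = 634.6 kN.
Base metal (shear rupture): R_n/Ω = (1/2.0) × 0.6 × 450 × 25 × 340 × 10⁻³ = 1148 kN.
Governing: weld metal.

R_n/Ω ≈ 635 kN (weld metal governs)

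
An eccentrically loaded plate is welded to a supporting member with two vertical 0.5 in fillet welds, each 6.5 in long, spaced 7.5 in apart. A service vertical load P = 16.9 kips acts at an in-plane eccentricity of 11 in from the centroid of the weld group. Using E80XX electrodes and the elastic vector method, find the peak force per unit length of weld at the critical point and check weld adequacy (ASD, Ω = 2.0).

f_max ≈ 5.09 kip/in; adequate

E80XX → F_EXX = 80 ksi.
Total weld length L_w = 13 in. Treat welds as unit-width lines.
Polar moment about centroid: J = 2[d³/12 + d(b/2)²] = 2[6.5³/12 + 6.5×3.75²] = 228.6 in³.
Direct shear f_v = P/L_w = 16.9 / 13 = 1.3 kip/in (vertical).
Torsion M = P·e = 16.9 × 11 = 185.9 kip·in.
Critical point at (x, y) = (3.75, 3.25) from centroid. f_tx = M·y/J = 2.643 kip/in; f_ty = M·x/J = 3.05 kip/in.
Resultant f_max = √[f_tx² + (f_v + f_ty)²] = √[2.643² + (1.3 + 3.05)²] = 5.09 kip/in.
Capacity per unit length: r_n/Ω = (1/2.0) × 0.6 × 80 × (0.707 × 0.5) = 8.484 kip/in.
5.09 ≤ 8.484 → adequate.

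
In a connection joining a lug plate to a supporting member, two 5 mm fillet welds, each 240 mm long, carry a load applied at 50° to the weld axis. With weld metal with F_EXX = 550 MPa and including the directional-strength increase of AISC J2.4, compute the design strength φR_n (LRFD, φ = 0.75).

φR_n ≈ 561 kN

t_e = 0.707 × 5 = 3.535 mm; A_we = 3.535 × 480 = 1697 mm².
Directional factor: 1.0 + 0.5 sin^1.5(50°) = 1.335.
F_nw = 0.6 × 550 × 1.335 = 440.6 MPa.
φR_n = 0.75 × 440.6 × 1697 × 10⁻³ = 560.7 kN.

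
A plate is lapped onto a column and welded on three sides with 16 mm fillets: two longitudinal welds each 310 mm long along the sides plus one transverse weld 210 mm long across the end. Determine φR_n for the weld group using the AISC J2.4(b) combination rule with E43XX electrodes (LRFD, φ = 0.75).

E43XX → F_EXX = 430 MPa.
t_e = 0.707 × 16 = 11.31 mm.
R_nwl = 0.6 × 430 × 11.31 × 620 × 10⁻³ = 1809 kN (longitudinal, 2 welds).
R_nwt = 0.6 × 430 × 11.31 × 210 × 10⁻³ = 612.9 kN (transverse, base value).
(i) R_nwl + R_nwt = 2422 kN; (ii) 0.85 R_nwl + 1.5 R_nwt = 2457 kN.
R_n = max = 2457 kN [governs: (ii)]; φR_n = 1843 kN.

φR_n ≈ 1840 kN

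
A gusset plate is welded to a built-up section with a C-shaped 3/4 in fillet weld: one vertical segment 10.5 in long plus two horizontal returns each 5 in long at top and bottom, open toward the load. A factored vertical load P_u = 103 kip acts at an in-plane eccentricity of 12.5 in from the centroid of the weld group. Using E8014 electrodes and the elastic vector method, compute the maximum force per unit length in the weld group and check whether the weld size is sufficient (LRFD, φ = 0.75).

E80XX → F_EXX = 80 ksi.
Total weld length L_w = 20.5 in. Treat welds as unit-width lines.
Centroid: x̄ = 2×5×2.5 / 20.5 = 1.22 in from the vertical weld.
Polar moment about centroid: J = I_x + I_y = [10.5³/12 + 2×5×5.25²] + [10.5×1.22² + 2(5³/12 + 5×1.28²)] = 424.9 in³.
Direct shear f_v = P/L_w = 103 / 20.5 = 5.024 kip/in (vertical).
Torsion M = P·e = 103 × 12.5 = 1287.5 kip·in.
Critical point at (x, y) = (3.78, 5.25) from centroid. f_tx = M·y/J = 15.91 kip/in; f_ty = M·x/J = 11.45 kip/in.
Resultant f_max = √[f_tx² + (f_v + f_ty)²] = √[15.91² + (5.024 + 11.45)²] = 22.9 kip/in.
Capacity per unit length: φr_n = 0.75 × 0.6 × 80 × (0.707 × 0.75) = 19.09 kip/in.
22.9 > 19.09 → NOT adequate.

f_max ≈ 22.9 kip/in; NOT adequate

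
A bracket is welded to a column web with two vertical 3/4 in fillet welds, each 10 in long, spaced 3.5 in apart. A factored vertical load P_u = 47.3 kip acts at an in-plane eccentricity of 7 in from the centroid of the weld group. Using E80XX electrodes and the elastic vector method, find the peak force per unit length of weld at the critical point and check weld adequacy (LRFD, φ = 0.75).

f_max ≈ 8.77 kip/in; adequate

E80XX → F_EXX = 80 ksi.
Total weld length L_w = 20 in. Treat welds as unit-width lines.
Polar moment about centroid: J = 2[d³/12 + d(b/2)²] = 2[10³/12 + 10×1.75²] = 227.9 in³.
Direct shear f_v = P/L_w = 47.3 / 20 = 2.365 kip/in (vertical).
Torsion M = P·e = 47.3 × 7 = 331.1 kip·in.
Critical point at (x, y) = (1.75, 5) from centroid. f_tx = M·y/J = 7.264 kip/in; f_ty = M·x/J = 2.542 kip/in.
Resultant f_max = √[f_tx² + (f_v + f_ty)²] = √[7.264² + (2.365 + 2.542)²] = 8.766 kip/in.
Capacity per unit length: φr_n = 0.75 × 0.6 × 80 × (0.707 × 0.75) = 19.09 kip/in.
8.766 ≤ 19.09 → adequate.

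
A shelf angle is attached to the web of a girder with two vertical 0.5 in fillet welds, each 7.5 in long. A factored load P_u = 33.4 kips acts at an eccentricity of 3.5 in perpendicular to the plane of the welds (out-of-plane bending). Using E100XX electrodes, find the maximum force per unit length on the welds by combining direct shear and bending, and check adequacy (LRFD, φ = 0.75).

f_max ≈ 6.62 kip/in; adequate

E100XX → F_EXX = 100 ksi.
L_w = 2 × 7.5 = 15 in; section modulus (unit throat) S = 2 × L²/6 = 18.75 in².
Direct shear f_v = P/L_w = 33.4/15 = 2.227 kip/in.
Moment M = P × e = 33.4 × 3.5 = 116.9 kip·in; bending f_b = M/S = 6.235 kip/in.
f_max = √(f_v² + f_b²) = √(2.227² + 6.235²) = 6.62 kip/in.
φr_n = 0.75 × 0.6 × 100 × (0.707 × 0.5) = 15.91 kip/in → adequate.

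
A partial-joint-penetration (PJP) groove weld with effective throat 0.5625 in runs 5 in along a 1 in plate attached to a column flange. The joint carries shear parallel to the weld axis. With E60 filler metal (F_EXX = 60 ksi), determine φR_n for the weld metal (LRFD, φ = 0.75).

Effective throat (given) t_e = 0.5625 in.
A_we = 0.5625 × 5 = 2.812 in².
F_nw = 0.6 F_EXX = 36 ksi.
φR_n = 0.75 × 36 × 2.812 = 75.94 kip.

φR_n ≈ 75.9 kip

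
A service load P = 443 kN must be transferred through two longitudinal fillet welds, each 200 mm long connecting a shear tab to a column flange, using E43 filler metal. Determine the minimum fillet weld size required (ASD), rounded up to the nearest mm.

E43XX → F_EXX = 430 MPa.
Total weld length L = 400 mm.
Required throat t_e = P × Ω / (0.6 F_EXX × L) = 443 × 2.0 / (0.6 × 430 × 400 × 10⁻³) = 8.585 mm.
Required leg w = t_e / 0.707 = 12.14 mm → use 13 mm.

w = 13 mm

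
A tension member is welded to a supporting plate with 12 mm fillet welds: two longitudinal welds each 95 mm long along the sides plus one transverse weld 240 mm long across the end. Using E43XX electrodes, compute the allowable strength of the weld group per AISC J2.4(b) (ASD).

E43XX → F_EXX = 430 MPa.
t_e = 0.707 × 12 = 8.484 mm.
R_nwl = 0.6 × 430 × 8.484 × 190 × 10⁻³ = 415.9 kN (longitudinal, 2 welds).
R_nwt = 0.6 × 430 × 8.484 × 240 × 10⁻³ = 525.3 kN (transverse, base value).
(i) R_nwl + R_nwt = 941.2 kN; (ii) 0.85 R_nwl + 1.5 R_nwt = 1141 kN.
R_n = max = 1141 kN [governs: (ii)]; R_n/Ω = 570.7 kN.

R_n/Ω ≈ 571 kN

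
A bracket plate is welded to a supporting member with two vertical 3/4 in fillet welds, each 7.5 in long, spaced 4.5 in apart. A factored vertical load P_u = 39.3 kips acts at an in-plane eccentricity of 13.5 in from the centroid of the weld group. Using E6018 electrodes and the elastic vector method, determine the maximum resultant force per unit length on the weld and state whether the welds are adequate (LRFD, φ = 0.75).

E60XX → F_EXX = 60 ksi.
Total weld length L_w = 15 in. Treat welds as unit-width lines.
Polar moment about centroid: J = 2[d³/12 + d(b/2)²] = 2[7.5³/12 + 7.5×2.25²] = 146.2 in³.
Direct shear f_v = P/L_w = 39.3 / 15 = 2.62 kip/in (vertical).
Torsion M = P·e = 39.3 × 13.5 = 530.55 kip·in.
Critical point at (x, y) = (2.25, 3.75) from centroid. f_tx = M·y/J = 13.6 kip/in; f_ty = M·x/J = 8.162 kip/in.
Resultant f_max = √[f_tx² + (f_v + f_ty)²] = √[13.6² + (2.62 + 8.162)²] = 17.36 kip/in.
Capacity per unit length: φr_n = 0.75 × 0.6 × 60 × (0.707 × 0.75) = 14.32 kip/in.
17.36 > 14.32 → NOT adequate.

f_max ≈ 17.4 kip/in; NOT adequate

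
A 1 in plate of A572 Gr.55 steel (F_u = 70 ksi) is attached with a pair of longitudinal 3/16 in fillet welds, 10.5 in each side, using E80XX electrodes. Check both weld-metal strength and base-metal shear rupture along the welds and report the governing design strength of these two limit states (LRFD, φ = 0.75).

E80XX → F_EXX = 80 ksi.
t_e = 0.707 × 0.1875 = 0.1326 in; L = 21 in.
Weld metal: φR_n = 0.75 × 0.6 × 80 × 0.1326 × 21 = 100.2 kips.
Base metal (shear rupture): φR_n = 0.75 × 0.6 × 70 × 1 × 21 = 661.5 kips.
Governing: weld metal.

φR_n ≈ 100 kips (weld metal governs)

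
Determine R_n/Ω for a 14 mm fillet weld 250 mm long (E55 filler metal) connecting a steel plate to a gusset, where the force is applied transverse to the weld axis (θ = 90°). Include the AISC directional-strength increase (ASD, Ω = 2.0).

E55XX → F_EXX = 550 MPa.
t_e = 0.707 × 14 = 9.898 mm; A_we = 9.898 × 250 = 2474 mm².
Directional factor: 1.0 + 0.5 sin^1.5(90°) = 1.5.
F_nw = 0.6 × 550 × 1.5 = 495 MPa.
R_n/Ω = (495 × 2474) / 2.0 × 10⁻³ = 612.4 kN.

R_n/Ω ≈ 612 kN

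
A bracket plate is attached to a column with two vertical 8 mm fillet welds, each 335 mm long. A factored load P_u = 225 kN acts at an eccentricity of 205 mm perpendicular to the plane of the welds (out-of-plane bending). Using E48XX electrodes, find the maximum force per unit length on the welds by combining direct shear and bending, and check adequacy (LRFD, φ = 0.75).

E48XX → F_EXX = 480 MPa.
L_w = 2 × 335 = 670 mm; section modulus (unit throat) S = 2 × L²/6 = 37410 mm².
Direct shear f_v = P/L_w = 225×10³/670 = 335.8 N/mm.
Moment M = P × e = 225×10³ × 205 = 46125000 N·mm; bending f_b = M/S = 1233 N/mm.
f_max = √(f_v² + f_b²) = √(335.8² + 1233²) = 1278 N/mm.
φr_n = 0.75 × 0.6 × 480 × (0.707 × 8) = 1222 N/mm → NOT adequate.

f_max ≈ 1280 N/mm; NOT adequate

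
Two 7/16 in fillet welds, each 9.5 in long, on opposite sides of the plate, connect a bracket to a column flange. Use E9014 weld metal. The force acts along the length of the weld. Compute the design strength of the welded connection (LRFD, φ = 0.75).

E90XX → F_EXX = 90 ksi.
Effective throat t_e = 0.707 × 0.4375 = 0.3093 in.
Total length L = 19 in; A_we = 0.3093 × 19 = 5.877 in².
F_nw = 0.6 F_EXX = 0.6 × 90 = 54 ksi.
φR_n = 0.75 × 54 × 5.877 = 238 kips.

φR_n ≈ 238 kips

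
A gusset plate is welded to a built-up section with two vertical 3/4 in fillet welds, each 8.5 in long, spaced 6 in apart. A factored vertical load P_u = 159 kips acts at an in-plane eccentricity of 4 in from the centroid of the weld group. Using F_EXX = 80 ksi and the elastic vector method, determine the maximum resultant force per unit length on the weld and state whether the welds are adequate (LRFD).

f_max ≈ 19.9 kip/in; NOT adequate

Total weld length L_w = 17 in. Treat welds as unit-width lines.
Polar moment about centroid: J = 2[d³/12 + d(b/2)²] = 2[8.5³/12 + 8.5×3²] = 255.4 in³.
Direct shear f_v = P/L_w = 159 / 17 = 9.353 kip/in (vertical).
Torsion M = P·e = 159 × 4 = 636 kip·in.
Critical point at (x, y) = (3, 4.25) from centroid. f_tx = M·y/J = 10.59 kip/in; f_ty = M·x/J = 7.472 kip/in.
Resultant f_max = √[f_tx² + (f_v + f_ty)²] = √[10.59² + (9.353 + 7.472)²] = 19.88 kip/in.
Capacity per unit length: φr_n = 0.75 × 0.6 × 80 × (0.707 × 0.75) = 19.09 kip/in.
19.88 > 19.09 → NOT adequate.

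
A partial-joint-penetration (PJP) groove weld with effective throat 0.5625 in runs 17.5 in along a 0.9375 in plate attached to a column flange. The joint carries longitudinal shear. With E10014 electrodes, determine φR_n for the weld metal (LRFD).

φR_n ≈ 443 kip

E100XX → F_EXX = 100 ksi.
Effective throat (given) t_e = 0.5625 in.
A_we = 0.5625 × 17.5 = 9.844 in².
F_nw = 0.6 F_EXX = 60 ksi.
φR_n = 0.75 × 60 × 9.844 = 443 kip.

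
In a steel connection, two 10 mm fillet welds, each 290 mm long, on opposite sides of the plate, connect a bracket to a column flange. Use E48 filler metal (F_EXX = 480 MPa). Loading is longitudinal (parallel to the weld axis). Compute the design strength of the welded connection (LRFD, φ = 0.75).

Effective throat t_e = 0.707 × 10 = 7.07 mm.
Total length L = 580 mm; A_we = 7.07 × 580 = 4101 mm².
F_nw = 0.6 F_EXX = 0.6 × 480 = 288 MPa.
φR_n = 0.75 × 288 × 4101 × 10⁻³ = 885.7 kN.

φR_n ≈ 886 kN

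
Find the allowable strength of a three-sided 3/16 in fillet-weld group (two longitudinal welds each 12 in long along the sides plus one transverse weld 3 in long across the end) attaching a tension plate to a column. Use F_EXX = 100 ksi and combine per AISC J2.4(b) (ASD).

t_e = 0.707 × 0.1875 = 0.1326 in.
R_nwl = 0.6 × 100 × 0.1326 × 24 = 190.9 kips (longitudinal, 2 welds).
R_nwt = 0.6 × 100 × 0.1326 × 3 = 23.86 kips (transverse, base value).
(i) R_nwl + R_nwt = 214.8 kips; (ii) 0.85 R_nwl + 1.5 R_nwt = 198 kips.
R_n = max = 214.8 kips [governs: (i)]; R_n/Ω = 107.4 kips.

R_n/Ω ≈ 107 kips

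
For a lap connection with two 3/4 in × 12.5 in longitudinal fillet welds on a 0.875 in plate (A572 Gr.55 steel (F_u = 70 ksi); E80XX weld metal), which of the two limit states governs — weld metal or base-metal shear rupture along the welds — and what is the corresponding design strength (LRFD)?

φR_n ≈ 477 kip (weld metal governs)

E80XX → F_EXX = 80 ksi.
t_e = 0.707 × 0.75 = 0.5302 in; L = 25 in.
Weld metal: φR_n = 0.75 × 0.6 × 80 × 0.5302 × 25 = 477.2 kip.
Base metal (shear rupture): φR_n = 0.75 × 0.6 × 70 × 0.875 × 25 = 689.1 kip.
Governing: weld metal.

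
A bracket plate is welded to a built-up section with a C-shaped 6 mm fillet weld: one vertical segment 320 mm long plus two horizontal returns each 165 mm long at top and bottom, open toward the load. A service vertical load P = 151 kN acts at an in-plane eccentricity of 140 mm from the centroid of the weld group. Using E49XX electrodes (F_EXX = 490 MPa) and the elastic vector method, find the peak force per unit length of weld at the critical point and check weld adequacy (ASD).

Total weld length L_w = 650 mm. Treat welds as unit-width lines.
Centroid: x̄ = 2×165×82.5 / 650 = 41.88 mm from the vertical weld.
Polar moment about centroid: J = I_x + I_y = [320³/12 + 2×165×160²] + [320×41.88² + 2(165³/12 + 165×40.62²)] = 13030000 mm³.
Direct shear f_v = P/L_w = 151×10³ / 650 = 232.3 N/mm (vertical).
Torsion M = P·e = 151×10³ × 140 = 21140000 N·mm.
Critical point at (x, y) = (123.1, 160) from centroid. f_tx = M·y/J = 259.5 N/mm; f_ty = M·x/J = 199.7 N/mm.
Resultant f_max = √[f_tx² + (f_v + f_ty)²] = √[259.5² + (232.3 + 199.7)²] = 504 N/mm.
Capacity per unit length: r_n/Ω = (1/2.0) × 0.6 × 490 × (0.707 × 6) = 623.6 N/mm.
504 ≤ 623.6 → adequate.

f_max ≈ 504 N/mm; adequate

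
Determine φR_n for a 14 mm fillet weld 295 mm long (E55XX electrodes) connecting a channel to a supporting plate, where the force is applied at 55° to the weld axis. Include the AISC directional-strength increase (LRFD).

φR_n ≈ 991 kN

E55XX → F_EXX = 550 MPa.
t_e = 0.707 × 14 = 9.898 mm; A_we = 9.898 × 295 = 2920 mm².
Directional factor: 1.0 + 0.5 sin^1.5(55°) = 1.371.
F_nw = 0.6 × 550 × 1.371 = 452.3 MPa.
φR_n = 0.75 × 452.3 × 2920 × 10⁻³ = 990.6 kN.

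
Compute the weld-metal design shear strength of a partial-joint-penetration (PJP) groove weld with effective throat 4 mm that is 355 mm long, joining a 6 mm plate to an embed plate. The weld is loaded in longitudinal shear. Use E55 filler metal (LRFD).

φR_n ≈ 351 kN

E55XX → F_EXX = 550 MPa.
Effective throat (given) t_e = 4 mm.
A_we = 4 × 355 = 1420 mm².
F_nw = 0.6 F_EXX = 330 MPa.
φR_n = 0.75 × 330 × 1420 × 10⁻³ = 351.5 kN.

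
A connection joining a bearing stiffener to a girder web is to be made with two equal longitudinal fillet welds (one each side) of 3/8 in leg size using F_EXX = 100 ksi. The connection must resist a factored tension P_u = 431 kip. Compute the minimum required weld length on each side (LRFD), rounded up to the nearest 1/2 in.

L = 18.5 in on each side

Throat t_e = 0.707 × 0.375 = 0.2651 in.
φr_n = 0.75 × 0.6 × 100 × 0.2651 = 11.93 kip/in.
L_req = P_u / φr_n = 431 / 11.93 = 36.13 in total.
Per side: 36.13 / 2 = 18.06 in.
Round up → use L = 18.5 in on each side.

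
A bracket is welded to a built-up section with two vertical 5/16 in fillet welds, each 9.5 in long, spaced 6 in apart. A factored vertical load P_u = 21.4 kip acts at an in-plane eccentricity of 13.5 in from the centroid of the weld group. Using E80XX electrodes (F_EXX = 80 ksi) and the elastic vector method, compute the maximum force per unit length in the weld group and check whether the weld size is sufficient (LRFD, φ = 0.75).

f_max ≈ 5.85 kip/in; adequate

Total weld length L_w = 19 in. Treat welds as unit-width lines.
Polar moment about centroid: J = 2[d³/12 + d(b/2)²] = 2[9.5³/12 + 9.5×3²] = 313.9 in³.
Direct shear f_v = P/L_w = 21.4 / 19 = 1.126 kip/in (vertical).
Torsion M = P·e = 21.4 × 13.5 = 288.9 kip·in.
Critical point at (x, y) = (3, 4.75) from centroid. f_tx = M·y/J = 4.372 kip/in; f_ty = M·x/J = 2.761 kip/in.
Resultant f_max = √[f_tx² + (f_v + f_ty)²] = √[4.372² + (1.126 + 2.761)²] = 5.85 kip/in.
Capacity per unit length: φr_n = 0.75 × 0.6 × 80 × (0.707 × 0.3125) = 7.954 kip/in.
5.85 ≤ 7.954 → adequate.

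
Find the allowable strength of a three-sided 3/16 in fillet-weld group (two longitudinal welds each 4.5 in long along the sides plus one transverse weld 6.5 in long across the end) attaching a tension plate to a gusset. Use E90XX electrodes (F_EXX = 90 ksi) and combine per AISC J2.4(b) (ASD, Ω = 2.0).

t_e = 0.707 × 0.1875 = 0.1326 in.
R_nwl = 0.6 × 90 × 0.1326 × 9 = 64.43 kips (longitudinal, 2 welds).
R_nwt = 0.6 × 90 × 0.1326 × 6.5 = 46.53 kips (transverse, base value).
(i) R_nwl + R_nwt = 111 kips; (ii) 0.85 R_nwl + 1.5 R_nwt = 124.6 kips.
R_n = max = 124.6 kips [governs: (ii)]; R_n/Ω = 62.28 kips.

R_n/Ω ≈ 62.3 kips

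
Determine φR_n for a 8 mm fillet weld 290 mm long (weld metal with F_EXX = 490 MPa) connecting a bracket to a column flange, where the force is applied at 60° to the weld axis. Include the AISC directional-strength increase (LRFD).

t_e = 0.707 × 8 = 5.656 mm; A_we = 5.656 × 290 = 1640 mm².
Directional factor: 1.0 + 0.5 sin^1.5(60°) = 1.403.
F_nw = 0.6 × 490 × 1.403 = 412.5 MPa.
φR_n = 0.75 × 412.5 × 1640 × 10⁻³ = 507.4 kN.

φR_n ≈ 507 kN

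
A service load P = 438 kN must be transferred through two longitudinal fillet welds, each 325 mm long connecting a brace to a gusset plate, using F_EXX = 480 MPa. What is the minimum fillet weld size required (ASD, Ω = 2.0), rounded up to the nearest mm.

w = 7 mm

Total weld length L = 650 mm.
Required throat t_e = P × Ω / (0.6 F_EXX × L) = 438 × 2.0 / (0.6 × 480 × 650 × 10⁻³) = 4.679 mm.
Required leg w = t_e / 0.707 = 6.619 mm → use 7 mm.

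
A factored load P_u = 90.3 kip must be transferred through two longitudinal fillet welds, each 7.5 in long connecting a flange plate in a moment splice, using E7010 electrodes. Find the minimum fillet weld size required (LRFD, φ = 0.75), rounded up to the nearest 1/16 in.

E70XX → F_EXX = 70 ksi.
Total weld length L = 15 in.
Required throat t_e = P_u / (φ × 0.6 F_EXX × L) = 90.3 / (0.75 × 0.6 × 70 × 15) = 0.1911 in.
Required leg w = t_e / 0.707 = 0.2703 in → use 5/16 in.

w = 5/16 in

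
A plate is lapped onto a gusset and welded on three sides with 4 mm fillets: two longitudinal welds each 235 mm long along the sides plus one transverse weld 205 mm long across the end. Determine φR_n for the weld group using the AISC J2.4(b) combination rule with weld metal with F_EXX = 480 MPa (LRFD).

t_e = 0.707 × 4 = 2.828 mm.
R_nwl = 0.6 × 480 × 2.828 × 470 × 10⁻³ = 382.8 kN (longitudinal, 2 welds).
R_nwt = 0.6 × 480 × 2.828 × 205 × 10⁻³ = 167 kN (transverse, base value).
(i) R_nwl + R_nwt = 549.8 kN; (ii) 0.85 R_nwl + 1.5 R_nwt = 575.8 kN.
R_n = max = 575.8 kN [governs: (ii)]; φR_n = 431.9 kN.

φR_n ≈ 432 kN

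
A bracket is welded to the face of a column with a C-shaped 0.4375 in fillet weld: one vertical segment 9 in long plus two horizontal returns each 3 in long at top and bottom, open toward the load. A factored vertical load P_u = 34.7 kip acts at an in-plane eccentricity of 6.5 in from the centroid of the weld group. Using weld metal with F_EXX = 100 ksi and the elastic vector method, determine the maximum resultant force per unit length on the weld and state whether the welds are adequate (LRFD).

f_max ≈ 7.28 kip/in; adequate

Total weld length L_w = 15 in. Treat welds as unit-width lines.
Centroid: x̄ = 2×3×1.5 / 15 = 0.6 in from the vertical weld.
Polar moment about centroid: J = I_x + I_y = [9³/12 + 2×3×4.5²] + [9×0.6² + 2(3³/12 + 3×0.9²)] = 194.8 in³.
Direct shear f_v = P/L_w = 34.7 / 15 = 2.313 kip/in (vertical).
Torsion M = P·e = 34.7 × 6.5 = 225.55 kip·in.
Critical point at (x, y) = (2.4, 4.5) from centroid. f_tx = M·y/J = 5.209 kip/in; f_ty = M·x/J = 2.778 kip/in.
Resultant f_max = √[f_tx² + (f_v + f_ty)²] = √[5.209² + (2.313 + 2.778)²] = 7.284 kip/in.
Capacity per unit length: φr_n = 0.75 × 0.6 × 100 × (0.707 × 0.4375) = 13.92 kip/in.
7.284 ≤ 13.92 → adequate.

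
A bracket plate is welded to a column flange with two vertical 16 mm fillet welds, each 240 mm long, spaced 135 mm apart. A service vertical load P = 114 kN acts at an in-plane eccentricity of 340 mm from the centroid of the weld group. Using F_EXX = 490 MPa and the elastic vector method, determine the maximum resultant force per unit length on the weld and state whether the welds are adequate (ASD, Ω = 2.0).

Total weld length L_w = 480 mm. Treat welds as unit-width lines.
Polar moment about centroid: J = 2[d³/12 + d(b/2)²] = 2[240³/12 + 240×67.5²] = 4491000 mm³.
Direct shear f_v = P/L_w = 114×10³ / 480 = 237.5 N/mm (vertical).
Torsion M = P·e = 114×10³ × 340 = 38760000 N·mm.
Critical point at (x, y) = (67.5, 120) from centroid. f_tx = M·y/J = 1036 N/mm; f_ty = M·x/J = 582.6 N/mm.
Resultant f_max = √[f_tx² + (f_v + f_ty)²] = √[1036² + (237.5 + 582.6)²] = 1321 N/mm.
Capacity per unit length: r_n/Ω = (1/2.0) × 0.6 × 490 × (0.707 × 16) = 1663 N/mm.
1321 ≤ 1663 → adequate.

f_max ≈ 1320 N/mm; adequate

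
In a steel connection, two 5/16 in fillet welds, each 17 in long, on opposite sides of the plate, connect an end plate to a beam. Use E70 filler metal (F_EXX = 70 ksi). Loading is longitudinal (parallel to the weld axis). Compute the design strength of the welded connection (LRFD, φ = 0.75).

φR_n ≈ 237 kips

Effective throat t_e = 0.707 × 0.3125 = 0.2209 in.
Total length L = 34 in; A_we = 0.2209 × 34 = 7.512 in².
F_nw = 0.6 F_EXX = 0.6 × 70 = 42 ksi.
φR_n = 0.75 × 42 × 7.512 = 236.6 kips.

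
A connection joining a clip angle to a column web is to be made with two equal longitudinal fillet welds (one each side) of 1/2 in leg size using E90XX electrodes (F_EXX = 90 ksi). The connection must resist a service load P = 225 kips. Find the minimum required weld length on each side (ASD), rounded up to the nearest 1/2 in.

Throat t_e = 0.707 × 0.5 = 0.3535 in.
r_n/Ω = (0.6 × 90 × 0.3535) / 2.0 = 9.544 kip/in.
L_req = P / (r_n/Ω) = 225 / 9.544 = 23.57 in total.
Per side: 23.57 / 2 = 11.79 in.
Round up → use L = 12 in on each side.

L = 12 in on each side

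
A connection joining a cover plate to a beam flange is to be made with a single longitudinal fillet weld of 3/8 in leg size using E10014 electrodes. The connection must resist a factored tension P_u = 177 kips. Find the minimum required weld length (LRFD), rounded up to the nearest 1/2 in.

L = 15 in

E100XX → F_EXX = 100 ksi.
Throat t_e = 0.707 × 0.375 = 0.2651 in.
φr_n = 0.75 × 0.6 × 100 × 0.2651 = 11.93 kips/in.
L_req = P_u / φr_n = 177 / 11.93 = 14.84 in total.
Round up → use L = 15 in.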